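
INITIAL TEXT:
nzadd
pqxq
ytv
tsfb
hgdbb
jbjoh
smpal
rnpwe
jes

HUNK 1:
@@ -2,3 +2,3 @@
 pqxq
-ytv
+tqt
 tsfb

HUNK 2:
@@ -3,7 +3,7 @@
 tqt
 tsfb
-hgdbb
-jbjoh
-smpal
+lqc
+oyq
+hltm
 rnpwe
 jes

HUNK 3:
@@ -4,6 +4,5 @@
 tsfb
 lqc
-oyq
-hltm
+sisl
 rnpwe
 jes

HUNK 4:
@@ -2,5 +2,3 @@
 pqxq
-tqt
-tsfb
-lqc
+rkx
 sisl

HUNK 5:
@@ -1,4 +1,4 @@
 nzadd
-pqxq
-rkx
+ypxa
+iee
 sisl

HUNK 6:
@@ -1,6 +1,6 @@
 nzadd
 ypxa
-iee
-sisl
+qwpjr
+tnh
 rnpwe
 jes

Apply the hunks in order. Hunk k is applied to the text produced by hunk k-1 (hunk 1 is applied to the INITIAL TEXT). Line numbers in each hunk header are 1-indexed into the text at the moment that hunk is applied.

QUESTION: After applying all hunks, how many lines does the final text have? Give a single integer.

Hunk 1: at line 2 remove [ytv] add [tqt] -> 9 lines: nzadd pqxq tqt tsfb hgdbb jbjoh smpal rnpwe jes
Hunk 2: at line 3 remove [hgdbb,jbjoh,smpal] add [lqc,oyq,hltm] -> 9 lines: nzadd pqxq tqt tsfb lqc oyq hltm rnpwe jes
Hunk 3: at line 4 remove [oyq,hltm] add [sisl] -> 8 lines: nzadd pqxq tqt tsfb lqc sisl rnpwe jes
Hunk 4: at line 2 remove [tqt,tsfb,lqc] add [rkx] -> 6 lines: nzadd pqxq rkx sisl rnpwe jes
Hunk 5: at line 1 remove [pqxq,rkx] add [ypxa,iee] -> 6 lines: nzadd ypxa iee sisl rnpwe jes
Hunk 6: at line 1 remove [iee,sisl] add [qwpjr,tnh] -> 6 lines: nzadd ypxa qwpjr tnh rnpwe jes
Final line count: 6

Answer: 6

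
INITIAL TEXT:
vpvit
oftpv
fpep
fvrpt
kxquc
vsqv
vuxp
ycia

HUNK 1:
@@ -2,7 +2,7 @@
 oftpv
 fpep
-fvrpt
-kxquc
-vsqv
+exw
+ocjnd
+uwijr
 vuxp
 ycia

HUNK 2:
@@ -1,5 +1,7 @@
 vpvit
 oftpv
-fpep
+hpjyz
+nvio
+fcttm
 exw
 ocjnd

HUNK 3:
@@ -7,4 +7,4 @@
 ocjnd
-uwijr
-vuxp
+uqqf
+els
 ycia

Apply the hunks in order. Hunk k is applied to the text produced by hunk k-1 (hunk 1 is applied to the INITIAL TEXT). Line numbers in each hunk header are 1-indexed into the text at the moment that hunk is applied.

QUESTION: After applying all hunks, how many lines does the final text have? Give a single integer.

Answer: 10

Derivation:
Hunk 1: at line 2 remove [fvrpt,kxquc,vsqv] add [exw,ocjnd,uwijr] -> 8 lines: vpvit oftpv fpep exw ocjnd uwijr vuxp ycia
Hunk 2: at line 1 remove [fpep] add [hpjyz,nvio,fcttm] -> 10 lines: vpvit oftpv hpjyz nvio fcttm exw ocjnd uwijr vuxp ycia
Hunk 3: at line 7 remove [uwijr,vuxp] add [uqqf,els] -> 10 lines: vpvit oftpv hpjyz nvio fcttm exw ocjnd uqqf els ycia
Final line count: 10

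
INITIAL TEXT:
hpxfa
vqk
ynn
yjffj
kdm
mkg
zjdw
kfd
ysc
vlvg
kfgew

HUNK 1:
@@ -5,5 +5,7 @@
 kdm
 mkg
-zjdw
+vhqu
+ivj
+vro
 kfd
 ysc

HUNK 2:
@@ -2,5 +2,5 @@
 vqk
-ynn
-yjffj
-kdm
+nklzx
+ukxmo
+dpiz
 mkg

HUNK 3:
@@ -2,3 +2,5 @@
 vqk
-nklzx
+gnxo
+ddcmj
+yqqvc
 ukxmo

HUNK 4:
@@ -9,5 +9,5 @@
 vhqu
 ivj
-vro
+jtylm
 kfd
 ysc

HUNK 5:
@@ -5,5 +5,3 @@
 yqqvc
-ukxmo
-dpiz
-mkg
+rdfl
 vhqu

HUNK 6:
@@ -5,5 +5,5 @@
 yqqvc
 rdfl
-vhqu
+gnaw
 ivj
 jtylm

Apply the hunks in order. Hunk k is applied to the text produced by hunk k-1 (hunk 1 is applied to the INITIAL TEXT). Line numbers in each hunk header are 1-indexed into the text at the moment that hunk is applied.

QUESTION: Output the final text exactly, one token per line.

Answer: hpxfa
vqk
gnxo
ddcmj
yqqvc
rdfl
gnaw
ivj
jtylm
kfd
ysc
vlvg
kfgew

Derivation:
Hunk 1: at line 5 remove [zjdw] add [vhqu,ivj,vro] -> 13 lines: hpxfa vqk ynn yjffj kdm mkg vhqu ivj vro kfd ysc vlvg kfgew
Hunk 2: at line 2 remove [ynn,yjffj,kdm] add [nklzx,ukxmo,dpiz] -> 13 lines: hpxfa vqk nklzx ukxmo dpiz mkg vhqu ivj vro kfd ysc vlvg kfgew
Hunk 3: at line 2 remove [nklzx] add [gnxo,ddcmj,yqqvc] -> 15 lines: hpxfa vqk gnxo ddcmj yqqvc ukxmo dpiz mkg vhqu ivj vro kfd ysc vlvg kfgew
Hunk 4: at line 9 remove [vro] add [jtylm] -> 15 lines: hpxfa vqk gnxo ddcmj yqqvc ukxmo dpiz mkg vhqu ivj jtylm kfd ysc vlvg kfgew
Hunk 5: at line 5 remove [ukxmo,dpiz,mkg] add [rdfl] -> 13 lines: hpxfa vqk gnxo ddcmj yqqvc rdfl vhqu ivj jtylm kfd ysc vlvg kfgew
Hunk 6: at line 5 remove [vhqu] add [gnaw] -> 13 lines: hpxfa vqk gnxo ddcmj yqqvc rdfl gnaw ivj jtylm kfd ysc vlvg kfgew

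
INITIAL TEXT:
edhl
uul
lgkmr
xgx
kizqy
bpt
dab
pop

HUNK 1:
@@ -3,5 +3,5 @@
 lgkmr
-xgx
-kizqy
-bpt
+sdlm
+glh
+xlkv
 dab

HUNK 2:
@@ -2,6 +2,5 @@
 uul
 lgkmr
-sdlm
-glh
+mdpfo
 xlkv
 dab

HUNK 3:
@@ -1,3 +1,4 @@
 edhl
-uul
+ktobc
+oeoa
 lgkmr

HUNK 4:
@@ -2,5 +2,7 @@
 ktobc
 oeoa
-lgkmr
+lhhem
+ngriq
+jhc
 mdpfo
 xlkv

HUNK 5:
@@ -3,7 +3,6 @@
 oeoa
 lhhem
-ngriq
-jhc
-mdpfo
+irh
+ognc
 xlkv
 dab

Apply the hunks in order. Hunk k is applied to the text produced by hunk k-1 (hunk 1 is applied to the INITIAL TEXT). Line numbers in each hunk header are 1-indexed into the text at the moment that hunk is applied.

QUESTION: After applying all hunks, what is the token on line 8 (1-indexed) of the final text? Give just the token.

Answer: dab

Derivation:
Hunk 1: at line 3 remove [xgx,kizqy,bpt] add [sdlm,glh,xlkv] -> 8 lines: edhl uul lgkmr sdlm glh xlkv dab pop
Hunk 2: at line 2 remove [sdlm,glh] add [mdpfo] -> 7 lines: edhl uul lgkmr mdpfo xlkv dab pop
Hunk 3: at line 1 remove [uul] add [ktobc,oeoa] -> 8 lines: edhl ktobc oeoa lgkmr mdpfo xlkv dab pop
Hunk 4: at line 2 remove [lgkmr] add [lhhem,ngriq,jhc] -> 10 lines: edhl ktobc oeoa lhhem ngriq jhc mdpfo xlkv dab pop
Hunk 5: at line 3 remove [ngriq,jhc,mdpfo] add [irh,ognc] -> 9 lines: edhl ktobc oeoa lhhem irh ognc xlkv dab pop
Final line 8: dab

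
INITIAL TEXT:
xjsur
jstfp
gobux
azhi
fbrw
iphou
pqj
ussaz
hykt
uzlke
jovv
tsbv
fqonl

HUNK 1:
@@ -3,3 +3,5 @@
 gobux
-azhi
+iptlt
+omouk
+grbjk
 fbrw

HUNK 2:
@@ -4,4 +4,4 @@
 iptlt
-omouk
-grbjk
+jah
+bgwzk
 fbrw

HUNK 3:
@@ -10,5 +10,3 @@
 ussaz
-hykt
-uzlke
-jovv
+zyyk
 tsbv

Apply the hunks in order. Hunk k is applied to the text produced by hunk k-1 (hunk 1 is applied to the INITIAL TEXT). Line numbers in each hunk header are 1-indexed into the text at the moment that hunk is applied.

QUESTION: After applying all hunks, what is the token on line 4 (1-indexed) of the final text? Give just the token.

Hunk 1: at line 3 remove [azhi] add [iptlt,omouk,grbjk] -> 15 lines: xjsur jstfp gobux iptlt omouk grbjk fbrw iphou pqj ussaz hykt uzlke jovv tsbv fqonl
Hunk 2: at line 4 remove [omouk,grbjk] add [jah,bgwzk] -> 15 lines: xjsur jstfp gobux iptlt jah bgwzk fbrw iphou pqj ussaz hykt uzlke jovv tsbv fqonl
Hunk 3: at line 10 remove [hykt,uzlke,jovv] add [zyyk] -> 13 lines: xjsur jstfp gobux iptlt jah bgwzk fbrw iphou pqj ussaz zyyk tsbv fqonl
Final line 4: iptlt

Answer: iptlt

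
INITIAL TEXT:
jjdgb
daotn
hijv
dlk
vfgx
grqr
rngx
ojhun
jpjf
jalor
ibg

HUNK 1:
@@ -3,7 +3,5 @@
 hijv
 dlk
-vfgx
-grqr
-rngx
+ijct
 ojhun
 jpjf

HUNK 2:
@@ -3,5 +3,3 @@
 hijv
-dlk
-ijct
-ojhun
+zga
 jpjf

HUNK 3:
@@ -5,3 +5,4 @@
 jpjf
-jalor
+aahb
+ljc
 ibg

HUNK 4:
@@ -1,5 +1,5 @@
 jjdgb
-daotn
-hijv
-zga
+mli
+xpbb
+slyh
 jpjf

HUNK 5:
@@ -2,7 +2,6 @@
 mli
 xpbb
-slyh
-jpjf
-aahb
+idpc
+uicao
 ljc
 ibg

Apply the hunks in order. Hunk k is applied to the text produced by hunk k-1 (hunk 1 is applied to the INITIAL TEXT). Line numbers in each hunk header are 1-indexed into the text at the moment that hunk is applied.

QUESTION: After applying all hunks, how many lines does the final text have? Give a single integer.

Hunk 1: at line 3 remove [vfgx,grqr,rngx] add [ijct] -> 9 lines: jjdgb daotn hijv dlk ijct ojhun jpjf jalor ibg
Hunk 2: at line 3 remove [dlk,ijct,ojhun] add [zga] -> 7 lines: jjdgb daotn hijv zga jpjf jalor ibg
Hunk 3: at line 5 remove [jalor] add [aahb,ljc] -> 8 lines: jjdgb daotn hijv zga jpjf aahb ljc ibg
Hunk 4: at line 1 remove [daotn,hijv,zga] add [mli,xpbb,slyh] -> 8 lines: jjdgb mli xpbb slyh jpjf aahb ljc ibg
Hunk 5: at line 2 remove [slyh,jpjf,aahb] add [idpc,uicao] -> 7 lines: jjdgb mli xpbb idpc uicao ljc ibg
Final line count: 7

Answer: 7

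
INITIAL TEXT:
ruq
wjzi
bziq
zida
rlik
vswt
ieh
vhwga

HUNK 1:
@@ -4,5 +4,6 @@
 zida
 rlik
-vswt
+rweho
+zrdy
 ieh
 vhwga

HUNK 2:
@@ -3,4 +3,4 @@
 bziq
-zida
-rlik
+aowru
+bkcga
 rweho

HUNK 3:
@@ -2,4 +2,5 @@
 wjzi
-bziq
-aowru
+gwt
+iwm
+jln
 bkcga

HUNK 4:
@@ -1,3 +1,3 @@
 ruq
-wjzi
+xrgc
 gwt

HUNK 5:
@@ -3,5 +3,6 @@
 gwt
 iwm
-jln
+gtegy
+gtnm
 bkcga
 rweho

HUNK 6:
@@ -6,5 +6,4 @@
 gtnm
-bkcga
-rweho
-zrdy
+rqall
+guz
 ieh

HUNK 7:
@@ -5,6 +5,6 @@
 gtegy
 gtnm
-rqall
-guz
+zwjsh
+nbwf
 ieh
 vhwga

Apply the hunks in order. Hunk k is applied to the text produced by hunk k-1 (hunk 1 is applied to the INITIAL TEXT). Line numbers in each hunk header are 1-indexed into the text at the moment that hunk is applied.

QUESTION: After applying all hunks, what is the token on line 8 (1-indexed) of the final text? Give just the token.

Answer: nbwf

Derivation:
Hunk 1: at line 4 remove [vswt] add [rweho,zrdy] -> 9 lines: ruq wjzi bziq zida rlik rweho zrdy ieh vhwga
Hunk 2: at line 3 remove [zida,rlik] add [aowru,bkcga] -> 9 lines: ruq wjzi bziq aowru bkcga rweho zrdy ieh vhwga
Hunk 3: at line 2 remove [bziq,aowru] add [gwt,iwm,jln] -> 10 lines: ruq wjzi gwt iwm jln bkcga rweho zrdy ieh vhwga
Hunk 4: at line 1 remove [wjzi] add [xrgc] -> 10 lines: ruq xrgc gwt iwm jln bkcga rweho zrdy ieh vhwga
Hunk 5: at line 3 remove [jln] add [gtegy,gtnm] -> 11 lines: ruq xrgc gwt iwm gtegy gtnm bkcga rweho zrdy ieh vhwga
Hunk 6: at line 6 remove [bkcga,rweho,zrdy] add [rqall,guz] -> 10 lines: ruq xrgc gwt iwm gtegy gtnm rqall guz ieh vhwga
Hunk 7: at line 5 remove [rqall,guz] add [zwjsh,nbwf] -> 10 lines: ruq xrgc gwt iwm gtegy gtnm zwjsh nbwf ieh vhwga
Final line 8: nbwf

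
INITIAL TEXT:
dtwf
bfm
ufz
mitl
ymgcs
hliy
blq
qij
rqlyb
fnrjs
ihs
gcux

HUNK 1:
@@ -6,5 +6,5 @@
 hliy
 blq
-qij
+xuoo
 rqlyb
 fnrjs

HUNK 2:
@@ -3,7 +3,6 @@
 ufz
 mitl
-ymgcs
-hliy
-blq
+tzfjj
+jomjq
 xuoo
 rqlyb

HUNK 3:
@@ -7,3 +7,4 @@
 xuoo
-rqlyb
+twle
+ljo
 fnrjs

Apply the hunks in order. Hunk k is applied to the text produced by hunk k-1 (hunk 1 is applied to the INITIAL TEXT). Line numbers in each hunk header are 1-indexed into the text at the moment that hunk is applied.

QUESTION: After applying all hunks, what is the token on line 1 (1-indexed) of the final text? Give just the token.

Hunk 1: at line 6 remove [qij] add [xuoo] -> 12 lines: dtwf bfm ufz mitl ymgcs hliy blq xuoo rqlyb fnrjs ihs gcux
Hunk 2: at line 3 remove [ymgcs,hliy,blq] add [tzfjj,jomjq] -> 11 lines: dtwf bfm ufz mitl tzfjj jomjq xuoo rqlyb fnrjs ihs gcux
Hunk 3: at line 7 remove [rqlyb] add [twle,ljo] -> 12 lines: dtwf bfm ufz mitl tzfjj jomjq xuoo twle ljo fnrjs ihs gcux
Final line 1: dtwf

Answer: dtwf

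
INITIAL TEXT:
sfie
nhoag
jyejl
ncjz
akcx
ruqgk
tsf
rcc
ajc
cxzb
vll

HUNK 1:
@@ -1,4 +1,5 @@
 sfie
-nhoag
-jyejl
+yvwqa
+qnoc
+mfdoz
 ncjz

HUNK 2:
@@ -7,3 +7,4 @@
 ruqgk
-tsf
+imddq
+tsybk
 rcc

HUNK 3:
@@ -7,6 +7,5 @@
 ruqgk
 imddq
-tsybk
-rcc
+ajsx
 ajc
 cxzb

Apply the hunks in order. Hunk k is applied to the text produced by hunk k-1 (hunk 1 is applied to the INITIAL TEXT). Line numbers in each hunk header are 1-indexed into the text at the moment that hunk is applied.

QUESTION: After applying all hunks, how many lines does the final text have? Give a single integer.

Answer: 12

Derivation:
Hunk 1: at line 1 remove [nhoag,jyejl] add [yvwqa,qnoc,mfdoz] -> 12 lines: sfie yvwqa qnoc mfdoz ncjz akcx ruqgk tsf rcc ajc cxzb vll
Hunk 2: at line 7 remove [tsf] add [imddq,tsybk] -> 13 lines: sfie yvwqa qnoc mfdoz ncjz akcx ruqgk imddq tsybk rcc ajc cxzb vll
Hunk 3: at line 7 remove [tsybk,rcc] add [ajsx] -> 12 lines: sfie yvwqa qnoc mfdoz ncjz akcx ruqgk imddq ajsx ajc cxzb vll
Final line count: 12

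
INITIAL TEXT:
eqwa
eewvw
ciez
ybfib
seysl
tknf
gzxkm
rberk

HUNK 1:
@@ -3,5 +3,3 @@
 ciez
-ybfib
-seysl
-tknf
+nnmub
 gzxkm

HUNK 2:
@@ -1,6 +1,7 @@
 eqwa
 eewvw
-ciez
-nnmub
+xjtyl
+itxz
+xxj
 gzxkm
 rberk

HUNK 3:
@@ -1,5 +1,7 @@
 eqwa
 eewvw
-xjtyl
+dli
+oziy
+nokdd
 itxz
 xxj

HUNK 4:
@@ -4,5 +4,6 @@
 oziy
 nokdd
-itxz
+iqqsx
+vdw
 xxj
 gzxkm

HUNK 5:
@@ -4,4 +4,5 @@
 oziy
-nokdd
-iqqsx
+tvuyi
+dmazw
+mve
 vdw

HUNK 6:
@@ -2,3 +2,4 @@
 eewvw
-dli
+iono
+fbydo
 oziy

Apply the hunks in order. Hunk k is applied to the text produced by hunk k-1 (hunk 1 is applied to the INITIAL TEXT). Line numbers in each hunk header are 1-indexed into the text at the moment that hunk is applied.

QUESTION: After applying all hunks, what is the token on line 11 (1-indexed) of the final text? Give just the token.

Hunk 1: at line 3 remove [ybfib,seysl,tknf] add [nnmub] -> 6 lines: eqwa eewvw ciez nnmub gzxkm rberk
Hunk 2: at line 1 remove [ciez,nnmub] add [xjtyl,itxz,xxj] -> 7 lines: eqwa eewvw xjtyl itxz xxj gzxkm rberk
Hunk 3: at line 1 remove [xjtyl] add [dli,oziy,nokdd] -> 9 lines: eqwa eewvw dli oziy nokdd itxz xxj gzxkm rberk
Hunk 4: at line 4 remove [itxz] add [iqqsx,vdw] -> 10 lines: eqwa eewvw dli oziy nokdd iqqsx vdw xxj gzxkm rberk
Hunk 5: at line 4 remove [nokdd,iqqsx] add [tvuyi,dmazw,mve] -> 11 lines: eqwa eewvw dli oziy tvuyi dmazw mve vdw xxj gzxkm rberk
Hunk 6: at line 2 remove [dli] add [iono,fbydo] -> 12 lines: eqwa eewvw iono fbydo oziy tvuyi dmazw mve vdw xxj gzxkm rberk
Final line 11: gzxkm

Answer: gzxkm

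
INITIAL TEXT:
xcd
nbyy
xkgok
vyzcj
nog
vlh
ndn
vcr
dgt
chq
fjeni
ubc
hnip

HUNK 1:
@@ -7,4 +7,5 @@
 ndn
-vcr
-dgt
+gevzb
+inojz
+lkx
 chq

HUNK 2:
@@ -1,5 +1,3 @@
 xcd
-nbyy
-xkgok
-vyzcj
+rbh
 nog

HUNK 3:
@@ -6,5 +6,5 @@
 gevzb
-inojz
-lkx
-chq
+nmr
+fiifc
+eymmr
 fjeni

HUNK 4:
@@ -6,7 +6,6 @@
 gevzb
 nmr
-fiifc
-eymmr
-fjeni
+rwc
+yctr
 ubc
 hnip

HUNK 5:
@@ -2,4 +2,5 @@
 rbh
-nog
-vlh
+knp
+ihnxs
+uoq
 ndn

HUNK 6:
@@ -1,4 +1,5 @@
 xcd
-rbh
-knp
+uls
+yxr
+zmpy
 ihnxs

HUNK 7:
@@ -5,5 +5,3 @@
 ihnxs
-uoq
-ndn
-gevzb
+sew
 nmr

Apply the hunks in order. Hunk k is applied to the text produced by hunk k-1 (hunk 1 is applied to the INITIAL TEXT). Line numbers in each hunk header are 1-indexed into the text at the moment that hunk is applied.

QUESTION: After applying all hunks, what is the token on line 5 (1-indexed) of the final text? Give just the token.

Answer: ihnxs

Derivation:
Hunk 1: at line 7 remove [vcr,dgt] add [gevzb,inojz,lkx] -> 14 lines: xcd nbyy xkgok vyzcj nog vlh ndn gevzb inojz lkx chq fjeni ubc hnip
Hunk 2: at line 1 remove [nbyy,xkgok,vyzcj] add [rbh] -> 12 lines: xcd rbh nog vlh ndn gevzb inojz lkx chq fjeni ubc hnip
Hunk 3: at line 6 remove [inojz,lkx,chq] add [nmr,fiifc,eymmr] -> 12 lines: xcd rbh nog vlh ndn gevzb nmr fiifc eymmr fjeni ubc hnip
Hunk 4: at line 6 remove [fiifc,eymmr,fjeni] add [rwc,yctr] -> 11 lines: xcd rbh nog vlh ndn gevzb nmr rwc yctr ubc hnip
Hunk 5: at line 2 remove [nog,vlh] add [knp,ihnxs,uoq] -> 12 lines: xcd rbh knp ihnxs uoq ndn gevzb nmr rwc yctr ubc hnip
Hunk 6: at line 1 remove [rbh,knp] add [uls,yxr,zmpy] -> 13 lines: xcd uls yxr zmpy ihnxs uoq ndn gevzb nmr rwc yctr ubc hnip
Hunk 7: at line 5 remove [uoq,ndn,gevzb] add [sew] -> 11 lines: xcd uls yxr zmpy ihnxs sew nmr rwc yctr ubc hnip
Final line 5: ihnxs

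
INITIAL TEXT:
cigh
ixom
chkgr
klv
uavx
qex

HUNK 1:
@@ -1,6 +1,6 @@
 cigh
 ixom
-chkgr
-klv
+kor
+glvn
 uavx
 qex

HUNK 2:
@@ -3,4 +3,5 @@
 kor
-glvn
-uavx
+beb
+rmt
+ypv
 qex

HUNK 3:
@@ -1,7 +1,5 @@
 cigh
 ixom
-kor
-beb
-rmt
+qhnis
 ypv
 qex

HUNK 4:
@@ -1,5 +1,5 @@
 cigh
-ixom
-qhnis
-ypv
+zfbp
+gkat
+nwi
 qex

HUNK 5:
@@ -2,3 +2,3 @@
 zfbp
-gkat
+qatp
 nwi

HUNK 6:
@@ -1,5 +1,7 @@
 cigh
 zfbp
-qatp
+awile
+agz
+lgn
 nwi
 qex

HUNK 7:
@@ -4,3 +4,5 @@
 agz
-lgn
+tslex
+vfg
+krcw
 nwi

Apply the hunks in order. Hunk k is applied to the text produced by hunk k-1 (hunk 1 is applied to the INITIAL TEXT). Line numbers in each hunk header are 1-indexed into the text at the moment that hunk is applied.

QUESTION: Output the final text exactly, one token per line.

Hunk 1: at line 1 remove [chkgr,klv] add [kor,glvn] -> 6 lines: cigh ixom kor glvn uavx qex
Hunk 2: at line 3 remove [glvn,uavx] add [beb,rmt,ypv] -> 7 lines: cigh ixom kor beb rmt ypv qex
Hunk 3: at line 1 remove [kor,beb,rmt] add [qhnis] -> 5 lines: cigh ixom qhnis ypv qex
Hunk 4: at line 1 remove [ixom,qhnis,ypv] add [zfbp,gkat,nwi] -> 5 lines: cigh zfbp gkat nwi qex
Hunk 5: at line 2 remove [gkat] add [qatp] -> 5 lines: cigh zfbp qatp nwi qex
Hunk 6: at line 1 remove [qatp] add [awile,agz,lgn] -> 7 lines: cigh zfbp awile agz lgn nwi qex
Hunk 7: at line 4 remove [lgn] add [tslex,vfg,krcw] -> 9 lines: cigh zfbp awile agz tslex vfg krcw nwi qex

Answer: cigh
zfbp
awile
agz
tslex
vfg
krcw
nwi
qex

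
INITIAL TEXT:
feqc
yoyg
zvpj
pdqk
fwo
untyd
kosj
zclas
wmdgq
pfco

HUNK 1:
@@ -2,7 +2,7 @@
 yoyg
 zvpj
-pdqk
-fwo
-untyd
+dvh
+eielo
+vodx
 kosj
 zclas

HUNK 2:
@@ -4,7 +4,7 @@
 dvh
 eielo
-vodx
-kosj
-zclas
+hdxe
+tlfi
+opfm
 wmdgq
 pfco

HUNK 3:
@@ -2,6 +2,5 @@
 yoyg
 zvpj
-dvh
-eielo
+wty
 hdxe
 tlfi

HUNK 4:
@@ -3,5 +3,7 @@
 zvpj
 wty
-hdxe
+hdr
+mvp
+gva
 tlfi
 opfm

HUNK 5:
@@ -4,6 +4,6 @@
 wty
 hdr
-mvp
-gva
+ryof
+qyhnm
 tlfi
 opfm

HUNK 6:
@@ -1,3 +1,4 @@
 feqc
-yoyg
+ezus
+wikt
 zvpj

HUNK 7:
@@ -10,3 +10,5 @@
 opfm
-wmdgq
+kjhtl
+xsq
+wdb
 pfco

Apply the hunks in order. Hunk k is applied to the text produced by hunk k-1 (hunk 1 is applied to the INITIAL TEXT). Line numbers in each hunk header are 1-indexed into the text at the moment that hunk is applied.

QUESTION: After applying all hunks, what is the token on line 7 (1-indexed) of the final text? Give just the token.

Answer: ryof

Derivation:
Hunk 1: at line 2 remove [pdqk,fwo,untyd] add [dvh,eielo,vodx] -> 10 lines: feqc yoyg zvpj dvh eielo vodx kosj zclas wmdgq pfco
Hunk 2: at line 4 remove [vodx,kosj,zclas] add [hdxe,tlfi,opfm] -> 10 lines: feqc yoyg zvpj dvh eielo hdxe tlfi opfm wmdgq pfco
Hunk 3: at line 2 remove [dvh,eielo] add [wty] -> 9 lines: feqc yoyg zvpj wty hdxe tlfi opfm wmdgq pfco
Hunk 4: at line 3 remove [hdxe] add [hdr,mvp,gva] -> 11 lines: feqc yoyg zvpj wty hdr mvp gva tlfi opfm wmdgq pfco
Hunk 5: at line 4 remove [mvp,gva] add [ryof,qyhnm] -> 11 lines: feqc yoyg zvpj wty hdr ryof qyhnm tlfi opfm wmdgq pfco
Hunk 6: at line 1 remove [yoyg] add [ezus,wikt] -> 12 lines: feqc ezus wikt zvpj wty hdr ryof qyhnm tlfi opfm wmdgq pfco
Hunk 7: at line 10 remove [wmdgq] add [kjhtl,xsq,wdb] -> 14 lines: feqc ezus wikt zvpj wty hdr ryof qyhnm tlfi opfm kjhtl xsq wdb pfco
Final line 7: ryof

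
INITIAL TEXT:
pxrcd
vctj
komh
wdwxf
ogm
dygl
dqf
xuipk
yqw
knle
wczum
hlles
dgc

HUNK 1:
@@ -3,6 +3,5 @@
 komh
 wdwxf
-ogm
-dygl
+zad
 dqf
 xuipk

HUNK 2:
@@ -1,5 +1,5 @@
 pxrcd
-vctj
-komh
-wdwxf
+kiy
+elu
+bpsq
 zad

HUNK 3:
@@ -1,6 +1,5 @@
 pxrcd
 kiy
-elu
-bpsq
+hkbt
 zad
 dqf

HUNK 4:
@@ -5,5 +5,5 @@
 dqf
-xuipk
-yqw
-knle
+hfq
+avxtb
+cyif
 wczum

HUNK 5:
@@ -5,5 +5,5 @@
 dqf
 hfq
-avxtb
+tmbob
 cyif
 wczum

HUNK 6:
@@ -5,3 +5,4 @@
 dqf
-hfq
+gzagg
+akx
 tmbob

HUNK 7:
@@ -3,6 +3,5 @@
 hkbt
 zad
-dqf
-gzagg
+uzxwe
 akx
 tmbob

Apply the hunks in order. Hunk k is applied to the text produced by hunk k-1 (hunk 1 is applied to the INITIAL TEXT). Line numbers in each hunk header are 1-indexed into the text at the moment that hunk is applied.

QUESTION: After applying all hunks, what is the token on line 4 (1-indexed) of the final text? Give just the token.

Answer: zad

Derivation:
Hunk 1: at line 3 remove [ogm,dygl] add [zad] -> 12 lines: pxrcd vctj komh wdwxf zad dqf xuipk yqw knle wczum hlles dgc
Hunk 2: at line 1 remove [vctj,komh,wdwxf] add [kiy,elu,bpsq] -> 12 lines: pxrcd kiy elu bpsq zad dqf xuipk yqw knle wczum hlles dgc
Hunk 3: at line 1 remove [elu,bpsq] add [hkbt] -> 11 lines: pxrcd kiy hkbt zad dqf xuipk yqw knle wczum hlles dgc
Hunk 4: at line 5 remove [xuipk,yqw,knle] add [hfq,avxtb,cyif] -> 11 lines: pxrcd kiy hkbt zad dqf hfq avxtb cyif wczum hlles dgc
Hunk 5: at line 5 remove [avxtb] add [tmbob] -> 11 lines: pxrcd kiy hkbt zad dqf hfq tmbob cyif wczum hlles dgc
Hunk 6: at line 5 remove [hfq] add [gzagg,akx] -> 12 lines: pxrcd kiy hkbt zad dqf gzagg akx tmbob cyif wczum hlles dgc
Hunk 7: at line 3 remove [dqf,gzagg] add [uzxwe] -> 11 lines: pxrcd kiy hkbt zad uzxwe akx tmbob cyif wczum hlles dgc
Final line 4: zad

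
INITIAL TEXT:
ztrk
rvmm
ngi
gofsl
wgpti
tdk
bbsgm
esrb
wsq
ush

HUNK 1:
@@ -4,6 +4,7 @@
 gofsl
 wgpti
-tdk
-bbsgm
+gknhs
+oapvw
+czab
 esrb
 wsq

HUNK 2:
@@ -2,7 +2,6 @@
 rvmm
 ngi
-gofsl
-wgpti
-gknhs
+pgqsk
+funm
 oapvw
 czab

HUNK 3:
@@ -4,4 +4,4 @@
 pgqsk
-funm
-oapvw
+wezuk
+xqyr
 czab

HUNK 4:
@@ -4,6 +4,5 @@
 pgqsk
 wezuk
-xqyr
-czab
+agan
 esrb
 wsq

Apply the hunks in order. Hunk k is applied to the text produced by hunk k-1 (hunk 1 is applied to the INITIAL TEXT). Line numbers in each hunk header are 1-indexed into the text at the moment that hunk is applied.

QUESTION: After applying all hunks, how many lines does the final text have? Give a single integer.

Answer: 9

Derivation:
Hunk 1: at line 4 remove [tdk,bbsgm] add [gknhs,oapvw,czab] -> 11 lines: ztrk rvmm ngi gofsl wgpti gknhs oapvw czab esrb wsq ush
Hunk 2: at line 2 remove [gofsl,wgpti,gknhs] add [pgqsk,funm] -> 10 lines: ztrk rvmm ngi pgqsk funm oapvw czab esrb wsq ush
Hunk 3: at line 4 remove [funm,oapvw] add [wezuk,xqyr] -> 10 lines: ztrk rvmm ngi pgqsk wezuk xqyr czab esrb wsq ush
Hunk 4: at line 4 remove [xqyr,czab] add [agan] -> 9 lines: ztrk rvmm ngi pgqsk wezuk agan esrb wsq ush
Final line count: 9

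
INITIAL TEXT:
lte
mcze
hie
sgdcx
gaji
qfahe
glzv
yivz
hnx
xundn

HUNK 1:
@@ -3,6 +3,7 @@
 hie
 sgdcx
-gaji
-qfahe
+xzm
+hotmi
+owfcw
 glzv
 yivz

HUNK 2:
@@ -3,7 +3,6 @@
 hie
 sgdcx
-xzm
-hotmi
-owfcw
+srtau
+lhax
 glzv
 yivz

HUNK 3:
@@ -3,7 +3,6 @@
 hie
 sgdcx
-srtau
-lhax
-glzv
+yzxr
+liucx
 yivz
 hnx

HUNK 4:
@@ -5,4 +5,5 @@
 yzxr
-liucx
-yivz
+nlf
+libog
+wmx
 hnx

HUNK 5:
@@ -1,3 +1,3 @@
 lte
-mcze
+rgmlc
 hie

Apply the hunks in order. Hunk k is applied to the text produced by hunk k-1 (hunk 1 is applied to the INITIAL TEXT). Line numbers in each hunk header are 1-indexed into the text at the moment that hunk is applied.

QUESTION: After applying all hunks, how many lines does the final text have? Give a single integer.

Answer: 10

Derivation:
Hunk 1: at line 3 remove [gaji,qfahe] add [xzm,hotmi,owfcw] -> 11 lines: lte mcze hie sgdcx xzm hotmi owfcw glzv yivz hnx xundn
Hunk 2: at line 3 remove [xzm,hotmi,owfcw] add [srtau,lhax] -> 10 lines: lte mcze hie sgdcx srtau lhax glzv yivz hnx xundn
Hunk 3: at line 3 remove [srtau,lhax,glzv] add [yzxr,liucx] -> 9 lines: lte mcze hie sgdcx yzxr liucx yivz hnx xundn
Hunk 4: at line 5 remove [liucx,yivz] add [nlf,libog,wmx] -> 10 lines: lte mcze hie sgdcx yzxr nlf libog wmx hnx xundn
Hunk 5: at line 1 remove [mcze] add [rgmlc] -> 10 lines: lte rgmlc hie sgdcx yzxr nlf libog wmx hnx xundn
Final line count: 10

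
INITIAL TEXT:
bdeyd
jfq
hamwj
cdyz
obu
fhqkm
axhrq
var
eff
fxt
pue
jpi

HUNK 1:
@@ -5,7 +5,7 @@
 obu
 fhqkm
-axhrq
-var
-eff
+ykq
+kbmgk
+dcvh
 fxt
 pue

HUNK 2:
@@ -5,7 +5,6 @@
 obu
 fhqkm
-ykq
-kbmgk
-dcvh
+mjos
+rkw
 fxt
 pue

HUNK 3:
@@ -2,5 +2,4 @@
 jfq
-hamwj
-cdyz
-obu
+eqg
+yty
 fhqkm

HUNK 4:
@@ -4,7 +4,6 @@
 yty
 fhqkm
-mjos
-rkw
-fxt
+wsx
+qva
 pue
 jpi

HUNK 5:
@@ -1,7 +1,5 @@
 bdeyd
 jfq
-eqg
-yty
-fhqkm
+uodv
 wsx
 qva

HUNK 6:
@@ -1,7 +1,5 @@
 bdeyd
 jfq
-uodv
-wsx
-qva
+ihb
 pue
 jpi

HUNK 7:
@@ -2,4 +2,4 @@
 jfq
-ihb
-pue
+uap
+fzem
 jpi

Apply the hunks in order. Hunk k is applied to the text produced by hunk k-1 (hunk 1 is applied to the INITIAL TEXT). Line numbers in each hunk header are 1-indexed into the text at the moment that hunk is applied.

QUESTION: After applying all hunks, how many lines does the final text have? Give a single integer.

Answer: 5

Derivation:
Hunk 1: at line 5 remove [axhrq,var,eff] add [ykq,kbmgk,dcvh] -> 12 lines: bdeyd jfq hamwj cdyz obu fhqkm ykq kbmgk dcvh fxt pue jpi
Hunk 2: at line 5 remove [ykq,kbmgk,dcvh] add [mjos,rkw] -> 11 lines: bdeyd jfq hamwj cdyz obu fhqkm mjos rkw fxt pue jpi
Hunk 3: at line 2 remove [hamwj,cdyz,obu] add [eqg,yty] -> 10 lines: bdeyd jfq eqg yty fhqkm mjos rkw fxt pue jpi
Hunk 4: at line 4 remove [mjos,rkw,fxt] add [wsx,qva] -> 9 lines: bdeyd jfq eqg yty fhqkm wsx qva pue jpi
Hunk 5: at line 1 remove [eqg,yty,fhqkm] add [uodv] -> 7 lines: bdeyd jfq uodv wsx qva pue jpi
Hunk 6: at line 1 remove [uodv,wsx,qva] add [ihb] -> 5 lines: bdeyd jfq ihb pue jpi
Hunk 7: at line 2 remove [ihb,pue] add [uap,fzem] -> 5 lines: bdeyd jfq uap fzem jpi
Final line count: 5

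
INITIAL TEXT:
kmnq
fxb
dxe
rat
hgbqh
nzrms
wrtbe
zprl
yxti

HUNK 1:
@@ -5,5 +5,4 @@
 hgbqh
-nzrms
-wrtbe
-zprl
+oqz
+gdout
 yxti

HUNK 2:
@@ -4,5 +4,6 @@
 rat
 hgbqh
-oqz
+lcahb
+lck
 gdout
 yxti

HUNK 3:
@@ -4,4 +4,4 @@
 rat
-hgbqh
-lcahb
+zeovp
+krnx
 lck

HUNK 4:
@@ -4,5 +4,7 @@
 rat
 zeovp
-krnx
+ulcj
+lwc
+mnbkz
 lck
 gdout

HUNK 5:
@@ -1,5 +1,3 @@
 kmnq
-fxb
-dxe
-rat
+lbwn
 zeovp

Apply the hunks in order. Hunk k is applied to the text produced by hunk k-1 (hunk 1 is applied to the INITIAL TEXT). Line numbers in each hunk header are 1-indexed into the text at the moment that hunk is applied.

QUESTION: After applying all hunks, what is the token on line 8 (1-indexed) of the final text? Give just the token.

Hunk 1: at line 5 remove [nzrms,wrtbe,zprl] add [oqz,gdout] -> 8 lines: kmnq fxb dxe rat hgbqh oqz gdout yxti
Hunk 2: at line 4 remove [oqz] add [lcahb,lck] -> 9 lines: kmnq fxb dxe rat hgbqh lcahb lck gdout yxti
Hunk 3: at line 4 remove [hgbqh,lcahb] add [zeovp,krnx] -> 9 lines: kmnq fxb dxe rat zeovp krnx lck gdout yxti
Hunk 4: at line 4 remove [krnx] add [ulcj,lwc,mnbkz] -> 11 lines: kmnq fxb dxe rat zeovp ulcj lwc mnbkz lck gdout yxti
Hunk 5: at line 1 remove [fxb,dxe,rat] add [lbwn] -> 9 lines: kmnq lbwn zeovp ulcj lwc mnbkz lck gdout yxti
Final line 8: gdout

Answer: gdout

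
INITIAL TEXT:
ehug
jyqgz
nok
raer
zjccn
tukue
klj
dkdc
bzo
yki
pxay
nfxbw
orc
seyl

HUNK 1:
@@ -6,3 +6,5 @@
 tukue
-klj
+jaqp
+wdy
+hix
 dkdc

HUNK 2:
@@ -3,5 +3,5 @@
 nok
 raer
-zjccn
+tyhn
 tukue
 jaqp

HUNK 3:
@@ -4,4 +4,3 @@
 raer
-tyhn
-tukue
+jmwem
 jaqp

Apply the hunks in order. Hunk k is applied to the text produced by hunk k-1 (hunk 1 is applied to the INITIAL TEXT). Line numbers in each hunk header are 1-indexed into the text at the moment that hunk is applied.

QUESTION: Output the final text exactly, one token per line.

Answer: ehug
jyqgz
nok
raer
jmwem
jaqp
wdy
hix
dkdc
bzo
yki
pxay
nfxbw
orc
seyl

Derivation:
Hunk 1: at line 6 remove [klj] add [jaqp,wdy,hix] -> 16 lines: ehug jyqgz nok raer zjccn tukue jaqp wdy hix dkdc bzo yki pxay nfxbw orc seyl
Hunk 2: at line 3 remove [zjccn] add [tyhn] -> 16 lines: ehug jyqgz nok raer tyhn tukue jaqp wdy hix dkdc bzo yki pxay nfxbw orc seyl
Hunk 3: at line 4 remove [tyhn,tukue] add [jmwem] -> 15 lines: ehug jyqgz nok raer jmwem jaqp wdy hix dkdc bzo yki pxay nfxbw orc seyl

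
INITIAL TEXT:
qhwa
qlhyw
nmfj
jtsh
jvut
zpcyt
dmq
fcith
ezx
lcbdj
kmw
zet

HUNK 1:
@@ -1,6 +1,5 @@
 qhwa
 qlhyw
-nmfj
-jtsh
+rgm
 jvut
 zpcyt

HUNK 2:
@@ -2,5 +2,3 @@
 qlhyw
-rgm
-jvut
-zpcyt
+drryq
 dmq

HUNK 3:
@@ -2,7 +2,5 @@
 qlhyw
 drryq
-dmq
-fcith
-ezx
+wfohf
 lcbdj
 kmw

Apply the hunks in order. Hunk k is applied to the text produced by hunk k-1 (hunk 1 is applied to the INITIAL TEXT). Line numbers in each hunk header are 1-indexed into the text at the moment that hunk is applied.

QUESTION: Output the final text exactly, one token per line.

Answer: qhwa
qlhyw
drryq
wfohf
lcbdj
kmw
zet

Derivation:
Hunk 1: at line 1 remove [nmfj,jtsh] add [rgm] -> 11 lines: qhwa qlhyw rgm jvut zpcyt dmq fcith ezx lcbdj kmw zet
Hunk 2: at line 2 remove [rgm,jvut,zpcyt] add [drryq] -> 9 lines: qhwa qlhyw drryq dmq fcith ezx lcbdj kmw zet
Hunk 3: at line 2 remove [dmq,fcith,ezx] add [wfohf] -> 7 lines: qhwa qlhyw drryq wfohf lcbdj kmw zet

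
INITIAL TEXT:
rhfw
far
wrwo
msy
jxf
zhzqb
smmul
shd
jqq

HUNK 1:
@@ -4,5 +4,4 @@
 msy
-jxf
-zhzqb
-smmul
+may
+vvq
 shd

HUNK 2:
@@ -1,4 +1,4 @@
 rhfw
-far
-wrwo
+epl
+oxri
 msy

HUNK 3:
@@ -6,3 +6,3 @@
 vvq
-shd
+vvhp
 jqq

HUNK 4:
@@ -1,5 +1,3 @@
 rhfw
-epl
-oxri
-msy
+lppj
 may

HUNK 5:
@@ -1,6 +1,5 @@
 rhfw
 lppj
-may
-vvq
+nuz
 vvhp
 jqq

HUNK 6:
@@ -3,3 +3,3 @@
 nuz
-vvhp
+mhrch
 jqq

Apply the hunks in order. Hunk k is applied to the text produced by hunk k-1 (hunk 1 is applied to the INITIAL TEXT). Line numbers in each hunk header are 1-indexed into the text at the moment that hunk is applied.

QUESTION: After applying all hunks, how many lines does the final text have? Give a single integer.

Hunk 1: at line 4 remove [jxf,zhzqb,smmul] add [may,vvq] -> 8 lines: rhfw far wrwo msy may vvq shd jqq
Hunk 2: at line 1 remove [far,wrwo] add [epl,oxri] -> 8 lines: rhfw epl oxri msy may vvq shd jqq
Hunk 3: at line 6 remove [shd] add [vvhp] -> 8 lines: rhfw epl oxri msy may vvq vvhp jqq
Hunk 4: at line 1 remove [epl,oxri,msy] add [lppj] -> 6 lines: rhfw lppj may vvq vvhp jqq
Hunk 5: at line 1 remove [may,vvq] add [nuz] -> 5 lines: rhfw lppj nuz vvhp jqq
Hunk 6: at line 3 remove [vvhp] add [mhrch] -> 5 lines: rhfw lppj nuz mhrch jqq
Final line count: 5

Answer: 5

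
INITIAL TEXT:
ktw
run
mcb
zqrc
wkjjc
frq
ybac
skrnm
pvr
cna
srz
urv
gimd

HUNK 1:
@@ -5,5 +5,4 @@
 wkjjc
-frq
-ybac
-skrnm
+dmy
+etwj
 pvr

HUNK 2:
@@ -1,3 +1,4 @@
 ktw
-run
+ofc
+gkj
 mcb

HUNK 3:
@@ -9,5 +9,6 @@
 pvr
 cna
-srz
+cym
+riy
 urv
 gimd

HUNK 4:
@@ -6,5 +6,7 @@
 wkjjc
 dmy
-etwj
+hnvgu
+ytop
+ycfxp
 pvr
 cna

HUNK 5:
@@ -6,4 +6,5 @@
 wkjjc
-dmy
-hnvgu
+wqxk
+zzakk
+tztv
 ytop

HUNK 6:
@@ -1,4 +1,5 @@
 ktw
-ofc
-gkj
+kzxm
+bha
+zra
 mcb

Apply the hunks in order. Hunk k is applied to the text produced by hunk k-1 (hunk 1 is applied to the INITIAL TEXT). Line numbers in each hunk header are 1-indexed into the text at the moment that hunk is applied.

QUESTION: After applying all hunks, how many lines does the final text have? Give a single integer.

Hunk 1: at line 5 remove [frq,ybac,skrnm] add [dmy,etwj] -> 12 lines: ktw run mcb zqrc wkjjc dmy etwj pvr cna srz urv gimd
Hunk 2: at line 1 remove [run] add [ofc,gkj] -> 13 lines: ktw ofc gkj mcb zqrc wkjjc dmy etwj pvr cna srz urv gimd
Hunk 3: at line 9 remove [srz] add [cym,riy] -> 14 lines: ktw ofc gkj mcb zqrc wkjjc dmy etwj pvr cna cym riy urv gimd
Hunk 4: at line 6 remove [etwj] add [hnvgu,ytop,ycfxp] -> 16 lines: ktw ofc gkj mcb zqrc wkjjc dmy hnvgu ytop ycfxp pvr cna cym riy urv gimd
Hunk 5: at line 6 remove [dmy,hnvgu] add [wqxk,zzakk,tztv] -> 17 lines: ktw ofc gkj mcb zqrc wkjjc wqxk zzakk tztv ytop ycfxp pvr cna cym riy urv gimd
Hunk 6: at line 1 remove [ofc,gkj] add [kzxm,bha,zra] -> 18 lines: ktw kzxm bha zra mcb zqrc wkjjc wqxk zzakk tztv ytop ycfxp pvr cna cym riy urv gimd
Final line count: 18

Answer: 18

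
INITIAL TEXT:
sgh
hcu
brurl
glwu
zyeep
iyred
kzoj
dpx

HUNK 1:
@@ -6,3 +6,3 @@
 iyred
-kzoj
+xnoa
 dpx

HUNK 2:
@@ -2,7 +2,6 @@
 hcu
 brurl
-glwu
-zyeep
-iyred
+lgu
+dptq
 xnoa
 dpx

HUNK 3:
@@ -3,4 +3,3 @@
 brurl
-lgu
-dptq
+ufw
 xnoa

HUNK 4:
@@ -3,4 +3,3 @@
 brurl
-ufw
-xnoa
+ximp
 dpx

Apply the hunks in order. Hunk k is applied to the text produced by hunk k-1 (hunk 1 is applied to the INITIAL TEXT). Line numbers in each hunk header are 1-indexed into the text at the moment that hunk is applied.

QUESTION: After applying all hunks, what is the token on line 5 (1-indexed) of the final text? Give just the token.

Hunk 1: at line 6 remove [kzoj] add [xnoa] -> 8 lines: sgh hcu brurl glwu zyeep iyred xnoa dpx
Hunk 2: at line 2 remove [glwu,zyeep,iyred] add [lgu,dptq] -> 7 lines: sgh hcu brurl lgu dptq xnoa dpx
Hunk 3: at line 3 remove [lgu,dptq] add [ufw] -> 6 lines: sgh hcu brurl ufw xnoa dpx
Hunk 4: at line 3 remove [ufw,xnoa] add [ximp] -> 5 lines: sgh hcu brurl ximp dpx
Final line 5: dpx

Answer: dpx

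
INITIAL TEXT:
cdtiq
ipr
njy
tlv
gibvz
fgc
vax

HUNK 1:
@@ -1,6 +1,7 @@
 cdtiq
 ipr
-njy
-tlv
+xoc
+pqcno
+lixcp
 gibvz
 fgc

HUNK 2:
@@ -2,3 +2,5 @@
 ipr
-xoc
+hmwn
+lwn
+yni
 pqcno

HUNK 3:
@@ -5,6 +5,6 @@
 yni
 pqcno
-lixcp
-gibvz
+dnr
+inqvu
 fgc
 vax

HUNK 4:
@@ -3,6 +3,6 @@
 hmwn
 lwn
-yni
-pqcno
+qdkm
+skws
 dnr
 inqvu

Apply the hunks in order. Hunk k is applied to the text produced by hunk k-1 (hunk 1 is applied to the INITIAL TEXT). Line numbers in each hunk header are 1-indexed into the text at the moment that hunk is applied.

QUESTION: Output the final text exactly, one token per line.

Hunk 1: at line 1 remove [njy,tlv] add [xoc,pqcno,lixcp] -> 8 lines: cdtiq ipr xoc pqcno lixcp gibvz fgc vax
Hunk 2: at line 2 remove [xoc] add [hmwn,lwn,yni] -> 10 lines: cdtiq ipr hmwn lwn yni pqcno lixcp gibvz fgc vax
Hunk 3: at line 5 remove [lixcp,gibvz] add [dnr,inqvu] -> 10 lines: cdtiq ipr hmwn lwn yni pqcno dnr inqvu fgc vax
Hunk 4: at line 3 remove [yni,pqcno] add [qdkm,skws] -> 10 lines: cdtiq ipr hmwn lwn qdkm skws dnr inqvu fgc vax

Answer: cdtiq
ipr
hmwn
lwn
qdkm
skws
dnr
inqvu
fgc
vax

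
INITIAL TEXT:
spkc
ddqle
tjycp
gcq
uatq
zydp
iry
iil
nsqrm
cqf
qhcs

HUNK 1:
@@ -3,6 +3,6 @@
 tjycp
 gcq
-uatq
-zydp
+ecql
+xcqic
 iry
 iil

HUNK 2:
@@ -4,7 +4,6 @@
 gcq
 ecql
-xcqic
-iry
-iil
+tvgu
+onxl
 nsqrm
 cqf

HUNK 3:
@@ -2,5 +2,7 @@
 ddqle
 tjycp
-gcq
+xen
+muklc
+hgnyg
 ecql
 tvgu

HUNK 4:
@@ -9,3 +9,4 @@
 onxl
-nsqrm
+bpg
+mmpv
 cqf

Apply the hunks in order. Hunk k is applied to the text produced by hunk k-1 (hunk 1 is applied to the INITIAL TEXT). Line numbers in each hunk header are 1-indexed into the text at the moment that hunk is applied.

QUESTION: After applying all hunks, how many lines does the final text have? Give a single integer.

Hunk 1: at line 3 remove [uatq,zydp] add [ecql,xcqic] -> 11 lines: spkc ddqle tjycp gcq ecql xcqic iry iil nsqrm cqf qhcs
Hunk 2: at line 4 remove [xcqic,iry,iil] add [tvgu,onxl] -> 10 lines: spkc ddqle tjycp gcq ecql tvgu onxl nsqrm cqf qhcs
Hunk 3: at line 2 remove [gcq] add [xen,muklc,hgnyg] -> 12 lines: spkc ddqle tjycp xen muklc hgnyg ecql tvgu onxl nsqrm cqf qhcs
Hunk 4: at line 9 remove [nsqrm] add [bpg,mmpv] -> 13 lines: spkc ddqle tjycp xen muklc hgnyg ecql tvgu onxl bpg mmpv cqf qhcs
Final line count: 13

Answer: 13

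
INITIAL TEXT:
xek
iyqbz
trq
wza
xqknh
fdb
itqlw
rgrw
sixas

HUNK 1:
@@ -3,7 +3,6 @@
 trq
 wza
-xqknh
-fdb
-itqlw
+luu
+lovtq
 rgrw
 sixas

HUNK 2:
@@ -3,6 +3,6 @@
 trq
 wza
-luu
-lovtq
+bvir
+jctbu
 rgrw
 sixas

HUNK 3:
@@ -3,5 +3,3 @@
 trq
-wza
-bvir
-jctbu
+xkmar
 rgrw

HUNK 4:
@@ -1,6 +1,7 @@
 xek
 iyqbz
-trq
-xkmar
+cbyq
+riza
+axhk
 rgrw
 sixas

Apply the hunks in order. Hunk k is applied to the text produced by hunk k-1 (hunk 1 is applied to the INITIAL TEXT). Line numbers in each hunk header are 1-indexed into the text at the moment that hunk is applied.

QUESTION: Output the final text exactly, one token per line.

Hunk 1: at line 3 remove [xqknh,fdb,itqlw] add [luu,lovtq] -> 8 lines: xek iyqbz trq wza luu lovtq rgrw sixas
Hunk 2: at line 3 remove [luu,lovtq] add [bvir,jctbu] -> 8 lines: xek iyqbz trq wza bvir jctbu rgrw sixas
Hunk 3: at line 3 remove [wza,bvir,jctbu] add [xkmar] -> 6 lines: xek iyqbz trq xkmar rgrw sixas
Hunk 4: at line 1 remove [trq,xkmar] add [cbyq,riza,axhk] -> 7 lines: xek iyqbz cbyq riza axhk rgrw sixas

Answer: xek
iyqbz
cbyq
riza
axhk
rgrw
sixas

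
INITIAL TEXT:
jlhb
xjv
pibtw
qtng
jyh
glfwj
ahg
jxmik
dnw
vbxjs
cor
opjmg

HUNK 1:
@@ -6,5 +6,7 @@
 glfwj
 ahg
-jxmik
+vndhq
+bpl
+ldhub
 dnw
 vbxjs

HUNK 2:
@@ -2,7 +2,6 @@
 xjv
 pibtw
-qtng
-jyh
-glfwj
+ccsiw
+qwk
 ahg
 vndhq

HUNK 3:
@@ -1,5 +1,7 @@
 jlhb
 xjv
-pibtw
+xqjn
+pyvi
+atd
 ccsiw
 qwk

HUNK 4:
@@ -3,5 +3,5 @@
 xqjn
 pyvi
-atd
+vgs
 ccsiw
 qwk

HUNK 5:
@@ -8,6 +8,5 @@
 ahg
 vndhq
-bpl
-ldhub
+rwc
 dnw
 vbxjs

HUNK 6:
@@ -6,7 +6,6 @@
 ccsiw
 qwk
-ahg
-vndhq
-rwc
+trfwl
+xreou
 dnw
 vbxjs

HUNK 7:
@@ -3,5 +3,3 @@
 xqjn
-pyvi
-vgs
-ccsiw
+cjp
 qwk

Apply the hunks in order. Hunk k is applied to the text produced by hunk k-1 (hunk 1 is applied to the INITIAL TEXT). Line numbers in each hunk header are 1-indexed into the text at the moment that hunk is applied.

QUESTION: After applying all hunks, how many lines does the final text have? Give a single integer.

Answer: 11

Derivation:
Hunk 1: at line 6 remove [jxmik] add [vndhq,bpl,ldhub] -> 14 lines: jlhb xjv pibtw qtng jyh glfwj ahg vndhq bpl ldhub dnw vbxjs cor opjmg
Hunk 2: at line 2 remove [qtng,jyh,glfwj] add [ccsiw,qwk] -> 13 lines: jlhb xjv pibtw ccsiw qwk ahg vndhq bpl ldhub dnw vbxjs cor opjmg
Hunk 3: at line 1 remove [pibtw] add [xqjn,pyvi,atd] -> 15 lines: jlhb xjv xqjn pyvi atd ccsiw qwk ahg vndhq bpl ldhub dnw vbxjs cor opjmg
Hunk 4: at line 3 remove [atd] add [vgs] -> 15 lines: jlhb xjv xqjn pyvi vgs ccsiw qwk ahg vndhq bpl ldhub dnw vbxjs cor opjmg
Hunk 5: at line 8 remove [bpl,ldhub] add [rwc] -> 14 lines: jlhb xjv xqjn pyvi vgs ccsiw qwk ahg vndhq rwc dnw vbxjs cor opjmg
Hunk 6: at line 6 remove [ahg,vndhq,rwc] add [trfwl,xreou] -> 13 lines: jlhb xjv xqjn pyvi vgs ccsiw qwk trfwl xreou dnw vbxjs cor opjmg
Hunk 7: at line 3 remove [pyvi,vgs,ccsiw] add [cjp] -> 11 lines: jlhb xjv xqjn cjp qwk trfwl xreou dnw vbxjs cor opjmg
Final line count: 11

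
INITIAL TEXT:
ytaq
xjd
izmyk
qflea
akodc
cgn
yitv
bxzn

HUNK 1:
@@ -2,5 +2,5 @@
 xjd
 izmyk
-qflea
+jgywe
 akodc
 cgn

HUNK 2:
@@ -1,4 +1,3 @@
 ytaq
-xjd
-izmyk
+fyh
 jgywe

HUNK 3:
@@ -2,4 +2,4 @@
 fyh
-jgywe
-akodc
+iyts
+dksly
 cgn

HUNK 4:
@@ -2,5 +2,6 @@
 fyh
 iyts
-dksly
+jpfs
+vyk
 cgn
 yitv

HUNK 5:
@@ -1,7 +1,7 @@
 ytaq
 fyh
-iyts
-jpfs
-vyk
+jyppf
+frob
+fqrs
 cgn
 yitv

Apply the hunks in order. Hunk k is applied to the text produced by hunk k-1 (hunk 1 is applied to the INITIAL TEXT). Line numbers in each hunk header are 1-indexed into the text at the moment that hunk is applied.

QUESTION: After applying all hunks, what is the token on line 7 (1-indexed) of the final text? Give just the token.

Hunk 1: at line 2 remove [qflea] add [jgywe] -> 8 lines: ytaq xjd izmyk jgywe akodc cgn yitv bxzn
Hunk 2: at line 1 remove [xjd,izmyk] add [fyh] -> 7 lines: ytaq fyh jgywe akodc cgn yitv bxzn
Hunk 3: at line 2 remove [jgywe,akodc] add [iyts,dksly] -> 7 lines: ytaq fyh iyts dksly cgn yitv bxzn
Hunk 4: at line 2 remove [dksly] add [jpfs,vyk] -> 8 lines: ytaq fyh iyts jpfs vyk cgn yitv bxzn
Hunk 5: at line 1 remove [iyts,jpfs,vyk] add [jyppf,frob,fqrs] -> 8 lines: ytaq fyh jyppf frob fqrs cgn yitv bxzn
Final line 7: yitv

Answer: yitv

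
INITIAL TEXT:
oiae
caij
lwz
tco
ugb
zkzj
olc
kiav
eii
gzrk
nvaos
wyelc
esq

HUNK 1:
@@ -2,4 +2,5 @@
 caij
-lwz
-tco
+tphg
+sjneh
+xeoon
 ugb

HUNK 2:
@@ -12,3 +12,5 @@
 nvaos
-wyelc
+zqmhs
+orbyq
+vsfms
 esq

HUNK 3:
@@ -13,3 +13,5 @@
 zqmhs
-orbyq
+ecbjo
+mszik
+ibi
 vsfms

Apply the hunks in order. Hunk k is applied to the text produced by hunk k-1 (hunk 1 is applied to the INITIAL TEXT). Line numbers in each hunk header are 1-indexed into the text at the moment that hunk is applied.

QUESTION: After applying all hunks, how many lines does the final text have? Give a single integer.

Answer: 18

Derivation:
Hunk 1: at line 2 remove [lwz,tco] add [tphg,sjneh,xeoon] -> 14 lines: oiae caij tphg sjneh xeoon ugb zkzj olc kiav eii gzrk nvaos wyelc esq
Hunk 2: at line 12 remove [wyelc] add [zqmhs,orbyq,vsfms] -> 16 lines: oiae caij tphg sjneh xeoon ugb zkzj olc kiav eii gzrk nvaos zqmhs orbyq vsfms esq
Hunk 3: at line 13 remove [orbyq] add [ecbjo,mszik,ibi] -> 18 lines: oiae caij tphg sjneh xeoon ugb zkzj olc kiav eii gzrk nvaos zqmhs ecbjo mszik ibi vsfms esq
Final line count: 18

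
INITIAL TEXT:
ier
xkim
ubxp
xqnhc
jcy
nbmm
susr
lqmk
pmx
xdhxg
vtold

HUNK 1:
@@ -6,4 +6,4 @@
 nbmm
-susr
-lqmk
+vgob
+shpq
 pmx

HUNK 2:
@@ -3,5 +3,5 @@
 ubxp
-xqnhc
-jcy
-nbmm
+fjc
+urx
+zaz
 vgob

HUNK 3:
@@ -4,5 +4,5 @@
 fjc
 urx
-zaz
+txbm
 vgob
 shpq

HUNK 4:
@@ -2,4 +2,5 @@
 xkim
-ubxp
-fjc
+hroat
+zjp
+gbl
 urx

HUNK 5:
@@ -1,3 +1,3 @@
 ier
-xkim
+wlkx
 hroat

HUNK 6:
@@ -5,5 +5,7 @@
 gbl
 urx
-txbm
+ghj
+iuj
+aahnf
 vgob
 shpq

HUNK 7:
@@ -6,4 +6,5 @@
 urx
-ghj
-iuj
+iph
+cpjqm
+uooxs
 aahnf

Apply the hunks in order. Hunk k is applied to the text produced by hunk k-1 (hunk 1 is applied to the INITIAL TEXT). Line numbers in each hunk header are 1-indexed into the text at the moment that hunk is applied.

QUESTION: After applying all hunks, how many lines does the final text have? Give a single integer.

Answer: 15

Derivation:
Hunk 1: at line 6 remove [susr,lqmk] add [vgob,shpq] -> 11 lines: ier xkim ubxp xqnhc jcy nbmm vgob shpq pmx xdhxg vtold
Hunk 2: at line 3 remove [xqnhc,jcy,nbmm] add [fjc,urx,zaz] -> 11 lines: ier xkim ubxp fjc urx zaz vgob shpq pmx xdhxg vtold
Hunk 3: at line 4 remove [zaz] add [txbm] -> 11 lines: ier xkim ubxp fjc urx txbm vgob shpq pmx xdhxg vtold
Hunk 4: at line 2 remove [ubxp,fjc] add [hroat,zjp,gbl] -> 12 lines: ier xkim hroat zjp gbl urx txbm vgob shpq pmx xdhxg vtold
Hunk 5: at line 1 remove [xkim] add [wlkx] -> 12 lines: ier wlkx hroat zjp gbl urx txbm vgob shpq pmx xdhxg vtold
Hunk 6: at line 5 remove [txbm] add [ghj,iuj,aahnf] -> 14 lines: ier wlkx hroat zjp gbl urx ghj iuj aahnf vgob shpq pmx xdhxg vtold
Hunk 7: at line 6 remove [ghj,iuj] add [iph,cpjqm,uooxs] -> 15 lines: ier wlkx hroat zjp gbl urx iph cpjqm uooxs aahnf vgob shpq pmx xdhxg vtold
Final line count: 15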